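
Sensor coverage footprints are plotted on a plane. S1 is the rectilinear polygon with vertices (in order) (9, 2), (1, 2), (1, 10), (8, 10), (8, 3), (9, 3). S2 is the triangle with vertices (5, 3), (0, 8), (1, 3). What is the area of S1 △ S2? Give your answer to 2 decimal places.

|S1| = 57, |S2| = 10, |S1∩S2| = 8.
|S1 △ S2| = |S1| + |S2| − 2·|S1∩S2| = 57 + 10 − 16 = 51.00.

51.00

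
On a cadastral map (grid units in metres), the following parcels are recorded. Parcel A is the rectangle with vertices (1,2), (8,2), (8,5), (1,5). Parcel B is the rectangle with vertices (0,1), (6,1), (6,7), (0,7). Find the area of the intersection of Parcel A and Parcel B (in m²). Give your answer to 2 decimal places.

|Parcel A∩Parcel B|: x∈[1,6], y∈[2,5] → 5·3 = 15.

15.00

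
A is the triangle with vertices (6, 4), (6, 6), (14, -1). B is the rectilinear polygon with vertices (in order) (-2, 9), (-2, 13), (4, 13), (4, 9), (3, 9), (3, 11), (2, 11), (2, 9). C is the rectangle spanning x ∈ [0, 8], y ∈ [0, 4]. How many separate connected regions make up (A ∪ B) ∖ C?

2

(A ∪ B) ∖ C splits into 2 disjoint pieces (area 6.75, area 22).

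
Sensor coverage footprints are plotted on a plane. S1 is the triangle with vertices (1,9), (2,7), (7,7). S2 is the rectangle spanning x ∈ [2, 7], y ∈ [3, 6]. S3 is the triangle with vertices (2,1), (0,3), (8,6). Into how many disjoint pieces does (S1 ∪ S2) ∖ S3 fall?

(S1 ∪ S2) ∖ S3 splits into 3 disjoint pieces (area 5, area 2.8167, area 6.5625).

3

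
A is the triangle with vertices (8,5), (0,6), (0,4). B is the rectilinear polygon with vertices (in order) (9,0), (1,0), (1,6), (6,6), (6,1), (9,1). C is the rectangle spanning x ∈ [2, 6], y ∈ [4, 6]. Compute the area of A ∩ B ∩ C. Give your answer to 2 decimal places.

4.00

The intersection is the polygon with vertices (6,4.75), (2,4.25), (2,5.75), (6,5.25).
By the shoelace formula its area is 4.00.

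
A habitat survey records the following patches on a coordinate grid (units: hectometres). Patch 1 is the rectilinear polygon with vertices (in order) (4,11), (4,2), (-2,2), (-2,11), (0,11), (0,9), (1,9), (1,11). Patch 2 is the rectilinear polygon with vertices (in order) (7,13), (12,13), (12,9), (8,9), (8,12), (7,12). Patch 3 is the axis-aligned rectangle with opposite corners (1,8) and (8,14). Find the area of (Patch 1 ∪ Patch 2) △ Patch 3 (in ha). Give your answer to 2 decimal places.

91.00

|Patch 1 ∪ Patch 2| = 69.
|(Patch 1 ∪ Patch 2) ∩ Patch 3| = 10.
|(Patch 1 ∪ Patch 2) △ Patch 3| = 69 + 42 − 20 = 91.00.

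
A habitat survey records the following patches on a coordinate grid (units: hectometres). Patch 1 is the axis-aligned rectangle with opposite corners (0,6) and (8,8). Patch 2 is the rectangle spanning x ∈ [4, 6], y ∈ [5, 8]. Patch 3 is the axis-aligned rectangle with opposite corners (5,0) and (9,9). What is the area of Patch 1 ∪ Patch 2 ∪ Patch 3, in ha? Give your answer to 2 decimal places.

47.00

By inclusion–exclusion:
Individual areas: |Patch 1| = 16, |Patch 2| = 6, |Patch 3| = 36.
|Patch 1∩Patch 2|: x∈[4,6], y∈[6,8] → 2·2 = 4.
|Patch 1∩Patch 3|: x∈[5,8], y∈[6,8] → 3·2 = 6.
|Patch 2∩Patch 3|: x∈[5,6], y∈[5,8] → 1·3 = 3.
|Patch 1∩Patch 2∩Patch 3| = 2.
|Patch 1 ∪ Patch 2 ∪ Patch 3| = 58 − 13 + 2 = 47.00.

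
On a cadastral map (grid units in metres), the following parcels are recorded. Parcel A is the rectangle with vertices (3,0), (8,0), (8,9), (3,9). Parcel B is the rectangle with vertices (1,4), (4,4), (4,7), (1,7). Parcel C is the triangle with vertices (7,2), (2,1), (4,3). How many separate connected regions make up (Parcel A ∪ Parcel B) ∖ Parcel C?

1

(Parcel A ∪ Parcel B) ∖ Parcel C is a single connected region.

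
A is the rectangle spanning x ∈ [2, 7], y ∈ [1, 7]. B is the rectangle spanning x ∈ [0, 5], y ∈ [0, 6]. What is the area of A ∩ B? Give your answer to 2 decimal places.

15.00

|A∩B|: x∈[2,5], y∈[1,6] → 3·5 = 15.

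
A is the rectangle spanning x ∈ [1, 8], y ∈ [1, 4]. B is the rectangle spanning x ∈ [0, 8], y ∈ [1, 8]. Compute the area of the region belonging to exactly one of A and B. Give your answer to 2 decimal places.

|A∩B|: x∈[1,8], y∈[1,4] → 7·3 = 21.
|A △ B| = |A| + |B| − 2·|A∩B| = 21 + 56 − 42 = 35.00.

35.00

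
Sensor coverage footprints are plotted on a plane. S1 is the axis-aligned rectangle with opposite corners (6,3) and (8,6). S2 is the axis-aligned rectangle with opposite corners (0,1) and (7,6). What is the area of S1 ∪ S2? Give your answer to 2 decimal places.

By inclusion–exclusion:
Individual areas: |S1| = 6, |S2| = 35.
|S1∩S2|: x∈[6,7], y∈[3,6] → 1·3 = 3.
|S1 ∪ S2| = 41 − 3 = 38.00.

38.00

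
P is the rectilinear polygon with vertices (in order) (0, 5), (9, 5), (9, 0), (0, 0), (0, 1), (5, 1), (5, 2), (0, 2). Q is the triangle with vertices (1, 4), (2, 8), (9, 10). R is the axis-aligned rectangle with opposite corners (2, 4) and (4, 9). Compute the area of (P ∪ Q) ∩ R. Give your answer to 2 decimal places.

The region (P ∪ Q) ∩ R is the polygon with vertices (4,8.571), (4,6.25), (2.333,5), (4,5), (4,4), (2,4), (2,8).
By the shoelace formula its area is 7.53.

7.53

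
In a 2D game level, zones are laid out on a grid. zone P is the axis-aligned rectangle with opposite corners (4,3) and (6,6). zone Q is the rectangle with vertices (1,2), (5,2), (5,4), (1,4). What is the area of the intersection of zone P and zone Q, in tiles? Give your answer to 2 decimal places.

1.00

|zone P∩zone Q|: x∈[4,5], y∈[3,4] → 1·1 = 1.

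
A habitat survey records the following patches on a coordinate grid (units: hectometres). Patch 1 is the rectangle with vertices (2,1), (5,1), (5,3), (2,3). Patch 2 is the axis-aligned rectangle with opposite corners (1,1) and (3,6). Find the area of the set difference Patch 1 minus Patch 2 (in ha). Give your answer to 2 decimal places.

|Patch 1∩Patch 2|: x∈[2,3], y∈[1,3] → 1·2 = 2.
|Patch 1| = 6.
|Patch 1 ∖ Patch 2| = |Patch 1| − |Patch 1∩Patch 2| = 6 − 2 = 4.00.

4.00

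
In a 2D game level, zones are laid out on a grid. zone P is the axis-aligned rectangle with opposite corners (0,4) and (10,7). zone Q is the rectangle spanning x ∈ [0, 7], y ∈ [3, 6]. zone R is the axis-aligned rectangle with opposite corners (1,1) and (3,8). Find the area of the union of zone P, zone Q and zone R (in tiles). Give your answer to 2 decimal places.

43.00

By inclusion–exclusion:
Individual areas: |zone P| = 30, |zone Q| = 21, |zone R| = 14.
|zone P∩zone Q|: x∈[0,7], y∈[4,6] → 7·2 = 14.
|zone P∩zone R|: x∈[1,3], y∈[4,7] → 2·3 = 6.
|zone Q∩zone R|: x∈[1,3], y∈[3,6] → 2·3 = 6.
|zone P∩zone Q∩zone R| = 4.
|zone P ∪ zone Q ∪ zone R| = 65 − 26 + 4 = 43.00.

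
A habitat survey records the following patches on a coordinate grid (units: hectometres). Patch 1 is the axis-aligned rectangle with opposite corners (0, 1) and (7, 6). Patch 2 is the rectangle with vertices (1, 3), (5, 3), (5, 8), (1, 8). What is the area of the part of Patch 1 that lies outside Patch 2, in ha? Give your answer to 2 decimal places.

|Patch 1∩Patch 2|: x∈[1,5], y∈[3,6] → 4·3 = 12.
|Patch 1| = 35.
|Patch 1 ∖ Patch 2| = |Patch 1| − |Patch 1∩Patch 2| = 35 − 12 = 23.00.

23.00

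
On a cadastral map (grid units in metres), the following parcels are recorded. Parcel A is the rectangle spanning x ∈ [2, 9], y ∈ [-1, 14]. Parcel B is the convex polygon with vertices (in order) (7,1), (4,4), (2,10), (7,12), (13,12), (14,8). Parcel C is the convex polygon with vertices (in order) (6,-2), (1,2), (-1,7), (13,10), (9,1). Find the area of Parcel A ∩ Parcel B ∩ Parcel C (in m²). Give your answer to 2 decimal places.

The intersection is the polygon with vertices (7,1), (4,4), (2.733,7.8), (9,9.143), (9,3).
By the shoelace formula its area is 34.11.

34.11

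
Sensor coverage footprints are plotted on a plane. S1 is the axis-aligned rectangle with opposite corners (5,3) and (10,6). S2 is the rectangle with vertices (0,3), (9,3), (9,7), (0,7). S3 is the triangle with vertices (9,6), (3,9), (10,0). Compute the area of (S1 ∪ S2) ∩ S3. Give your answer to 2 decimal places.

11.31

The region (S1 ∪ S2) ∩ S3 is the polygon with vertices (9,3), (7.667,3), (4.556,7), (7,7), (9,6), (9.5,3).
By the shoelace formula its area is 11.31.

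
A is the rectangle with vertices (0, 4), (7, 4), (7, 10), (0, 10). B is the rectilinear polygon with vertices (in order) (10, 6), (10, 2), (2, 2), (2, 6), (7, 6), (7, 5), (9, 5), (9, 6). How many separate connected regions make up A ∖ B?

A ∖ B is a single connected region.

1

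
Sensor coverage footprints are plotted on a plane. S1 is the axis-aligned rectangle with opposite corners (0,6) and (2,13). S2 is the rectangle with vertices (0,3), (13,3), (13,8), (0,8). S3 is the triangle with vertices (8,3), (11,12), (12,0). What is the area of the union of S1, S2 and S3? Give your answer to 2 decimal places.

By inclusion–exclusion:
Individual areas: |S1| = 14, |S2| = 65, |S3| = 22.5.
|S1∩S2|: x∈[0,2], y∈[6,8] → 2·2 = 4.
|S1∩S3| = 0.
|S2∩S3| = 13.5417.
|S1∩S2∩S3| = 0.
|S1 ∪ S2 ∪ S3| = 101.5 − 17.5417 + 0 = 83.96.

83.96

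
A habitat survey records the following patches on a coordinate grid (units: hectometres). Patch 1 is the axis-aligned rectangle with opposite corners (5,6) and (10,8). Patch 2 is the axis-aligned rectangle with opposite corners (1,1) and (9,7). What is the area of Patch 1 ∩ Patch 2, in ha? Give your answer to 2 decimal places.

4.00

|Patch 1∩Patch 2|: x∈[5,9], y∈[6,7] → 4·1 = 4.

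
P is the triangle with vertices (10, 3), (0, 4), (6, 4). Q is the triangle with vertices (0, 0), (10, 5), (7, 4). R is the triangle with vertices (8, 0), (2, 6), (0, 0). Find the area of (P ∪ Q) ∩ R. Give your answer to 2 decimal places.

1.77

|P ∪ Q| = 5.1648.
|(P ∪ Q) ∩ R| = 1.77.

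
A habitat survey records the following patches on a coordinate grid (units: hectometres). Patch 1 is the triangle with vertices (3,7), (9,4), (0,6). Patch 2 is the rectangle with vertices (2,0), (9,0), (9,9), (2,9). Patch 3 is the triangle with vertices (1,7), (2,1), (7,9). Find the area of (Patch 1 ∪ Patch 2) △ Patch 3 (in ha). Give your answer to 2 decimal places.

|Patch 1 ∪ Patch 2| = 64.1111.
|(Patch 1 ∪ Patch 2) ∩ Patch 3| = 16.5725.
|(Patch 1 ∪ Patch 2) △ Patch 3| = 64.1111 + 19 − 33.145 = 49.97.

49.97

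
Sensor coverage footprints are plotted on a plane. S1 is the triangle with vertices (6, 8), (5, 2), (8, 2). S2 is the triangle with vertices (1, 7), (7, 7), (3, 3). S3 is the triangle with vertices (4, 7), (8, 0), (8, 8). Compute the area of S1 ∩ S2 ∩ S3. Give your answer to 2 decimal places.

The intersection is the polygon with vertices (6.333,7), (6.5,6.5), (5.6,5.6), (5.833,7).
By the shoelace formula its area is 0.65.

0.65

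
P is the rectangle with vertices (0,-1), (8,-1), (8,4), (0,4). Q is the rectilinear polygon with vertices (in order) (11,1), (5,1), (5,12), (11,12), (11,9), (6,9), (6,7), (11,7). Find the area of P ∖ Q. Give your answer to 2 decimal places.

|P| = 40, |P∩Q| = 9.
|P ∖ Q| = |P| − |P∩Q| = 40 − 9 = 31.00.

31.00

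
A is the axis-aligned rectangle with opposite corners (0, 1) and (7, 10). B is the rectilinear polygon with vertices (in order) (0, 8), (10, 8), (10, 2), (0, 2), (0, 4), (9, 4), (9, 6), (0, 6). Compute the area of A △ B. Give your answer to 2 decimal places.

49.00

|A| = 63, |B| = 42, |A∩B| = 28.
|A △ B| = |A| + |B| − 2·|A∩B| = 63 + 42 − 56 = 49.00.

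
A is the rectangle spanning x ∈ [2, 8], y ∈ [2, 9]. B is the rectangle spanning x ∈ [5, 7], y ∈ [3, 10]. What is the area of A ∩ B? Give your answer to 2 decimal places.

12.00

|A∩B|: x∈[5,7], y∈[3,9] → 2·6 = 12.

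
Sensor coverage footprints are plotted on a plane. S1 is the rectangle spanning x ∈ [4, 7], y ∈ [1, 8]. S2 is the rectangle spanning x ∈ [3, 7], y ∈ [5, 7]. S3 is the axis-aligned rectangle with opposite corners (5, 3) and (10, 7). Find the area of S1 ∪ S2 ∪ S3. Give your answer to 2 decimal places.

By inclusion–exclusion:
Individual areas: |S1| = 21, |S2| = 8, |S3| = 20.
|S1∩S2|: x∈[4,7], y∈[5,7] → 3·2 = 6.
|S1∩S3|: x∈[5,7], y∈[3,7] → 2·4 = 8.
|S2∩S3|: x∈[5,7], y∈[5,7] → 2·2 = 4.
|S1∩S2∩S3| = 4.
|S1 ∪ S2 ∪ S3| = 49 − 18 + 4 = 35.00.

35.00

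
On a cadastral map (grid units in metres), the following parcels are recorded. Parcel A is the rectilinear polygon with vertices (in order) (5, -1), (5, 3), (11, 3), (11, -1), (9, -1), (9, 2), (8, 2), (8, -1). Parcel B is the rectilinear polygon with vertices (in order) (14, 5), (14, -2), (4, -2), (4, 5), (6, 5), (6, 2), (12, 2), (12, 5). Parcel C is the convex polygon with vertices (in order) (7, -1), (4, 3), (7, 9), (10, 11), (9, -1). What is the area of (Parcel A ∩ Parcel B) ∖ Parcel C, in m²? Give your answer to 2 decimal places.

8.29

|Parcel A ∩ Parcel B| = 16.
|(Parcel A ∩ Parcel B) ∩ Parcel C| = 7.7083.
|(Parcel A ∩ Parcel B) ∖ Parcel C| = 16 − 7.7083 = 8.29.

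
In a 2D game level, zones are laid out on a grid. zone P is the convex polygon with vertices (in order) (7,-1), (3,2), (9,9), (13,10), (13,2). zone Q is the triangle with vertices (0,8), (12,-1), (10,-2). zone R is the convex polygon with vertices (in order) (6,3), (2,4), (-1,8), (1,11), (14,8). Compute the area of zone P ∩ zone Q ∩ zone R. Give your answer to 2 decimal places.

1.21

The intersection is the polygon with vertices (6.364,3.227), (6,3), (4.667,3.333), (4.385,3.615), (4.957,4.283).
By the shoelace formula its area is 1.21.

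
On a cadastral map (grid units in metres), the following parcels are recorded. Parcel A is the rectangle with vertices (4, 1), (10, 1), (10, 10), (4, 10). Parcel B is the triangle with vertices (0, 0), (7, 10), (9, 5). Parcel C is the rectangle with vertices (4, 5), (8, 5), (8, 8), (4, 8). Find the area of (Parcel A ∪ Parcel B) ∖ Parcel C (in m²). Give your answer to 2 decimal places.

|Parcel A ∪ Parcel B| = 60.9841.
|(Parcel A ∪ Parcel B) ∩ Parcel C| = 12.
|(Parcel A ∪ Parcel B) ∖ Parcel C| = 60.9841 − 12 = 48.98.

48.98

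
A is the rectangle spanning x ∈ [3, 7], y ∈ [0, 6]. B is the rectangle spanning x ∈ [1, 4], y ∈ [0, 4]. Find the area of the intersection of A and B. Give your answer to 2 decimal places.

4.00

|A∩B|: x∈[3,4], y∈[0,4] → 1·4 = 4.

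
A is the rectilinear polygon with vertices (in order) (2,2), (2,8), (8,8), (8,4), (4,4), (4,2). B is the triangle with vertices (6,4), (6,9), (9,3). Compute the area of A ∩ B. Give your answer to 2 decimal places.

The intersection is the polygon with vertices (6.5,8), (8,5), (8,4), (6,4), (6,8).
By the shoelace formula its area is 5.75.

5.75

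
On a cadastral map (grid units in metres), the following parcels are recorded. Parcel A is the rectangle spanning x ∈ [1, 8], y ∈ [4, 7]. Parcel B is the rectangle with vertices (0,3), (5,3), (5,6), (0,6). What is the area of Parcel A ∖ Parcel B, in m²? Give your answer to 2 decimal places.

13.00

|Parcel A∩Parcel B|: x∈[1,5], y∈[4,6] → 4·2 = 8.
|Parcel A| = 21.
|Parcel A ∖ Parcel B| = |Parcel A| − |Parcel A∩Parcel B| = 21 − 8 = 13.00.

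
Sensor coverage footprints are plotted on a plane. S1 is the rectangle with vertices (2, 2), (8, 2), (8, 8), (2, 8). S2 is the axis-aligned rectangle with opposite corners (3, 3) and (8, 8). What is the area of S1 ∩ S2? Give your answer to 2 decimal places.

|S1∩S2|: x∈[3,8], y∈[3,8] → 5·5 = 25.

25.00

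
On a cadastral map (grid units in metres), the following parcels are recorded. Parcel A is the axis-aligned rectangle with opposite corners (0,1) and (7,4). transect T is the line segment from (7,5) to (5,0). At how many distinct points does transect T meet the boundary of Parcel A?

The segment meets the boundary at (5.4,1), (6.6,4).

2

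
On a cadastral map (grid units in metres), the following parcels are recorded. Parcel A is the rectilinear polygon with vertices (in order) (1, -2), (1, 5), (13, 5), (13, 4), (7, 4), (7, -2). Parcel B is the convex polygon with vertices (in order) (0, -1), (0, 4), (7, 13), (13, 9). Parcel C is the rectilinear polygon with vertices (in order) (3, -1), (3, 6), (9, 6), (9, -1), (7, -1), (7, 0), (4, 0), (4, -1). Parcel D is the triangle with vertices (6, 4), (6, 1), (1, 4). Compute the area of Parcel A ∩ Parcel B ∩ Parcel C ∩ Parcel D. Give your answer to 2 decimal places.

The intersection is the polygon with vertices (4.09,2.146), (3,2.8), (3,4), (6,4), (6,3.615).
By the shoelace formula its area is 3.80.

3.80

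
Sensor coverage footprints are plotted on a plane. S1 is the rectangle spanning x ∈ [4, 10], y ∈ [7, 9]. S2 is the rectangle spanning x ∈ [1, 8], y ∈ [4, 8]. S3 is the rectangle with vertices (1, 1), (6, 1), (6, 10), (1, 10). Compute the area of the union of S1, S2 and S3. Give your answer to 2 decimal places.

59.00

By inclusion–exclusion:
Individual areas: |S1| = 12, |S2| = 28, |S3| = 45.
|S1∩S2|: x∈[4,8], y∈[7,8] → 4·1 = 4.
|S1∩S3|: x∈[4,6], y∈[7,9] → 2·2 = 4.
|S2∩S3|: x∈[1,6], y∈[4,8] → 5·4 = 20.
|S1∩S2∩S3| = 2.
|S1 ∪ S2 ∪ S3| = 85 − 28 + 2 = 59.00.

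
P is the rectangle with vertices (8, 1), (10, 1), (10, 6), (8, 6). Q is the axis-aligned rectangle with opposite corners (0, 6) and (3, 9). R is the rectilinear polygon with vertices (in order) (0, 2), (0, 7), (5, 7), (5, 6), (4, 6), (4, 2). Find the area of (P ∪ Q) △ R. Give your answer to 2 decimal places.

|P ∪ Q| = 19.
|(P ∪ Q) ∩ R| = 3.
|(P ∪ Q) △ R| = 19 + 21 − 6 = 34.00.

34.00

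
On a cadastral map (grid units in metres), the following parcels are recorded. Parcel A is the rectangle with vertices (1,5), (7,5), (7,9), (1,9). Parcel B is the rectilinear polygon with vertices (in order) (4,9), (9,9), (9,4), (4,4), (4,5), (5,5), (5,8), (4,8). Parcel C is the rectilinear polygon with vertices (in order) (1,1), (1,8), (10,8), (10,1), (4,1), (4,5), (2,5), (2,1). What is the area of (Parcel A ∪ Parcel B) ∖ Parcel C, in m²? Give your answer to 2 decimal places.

8.00

|Parcel A ∪ Parcel B| = 37.
|(Parcel A ∪ Parcel B) ∩ Parcel C| = 29.
|(Parcel A ∪ Parcel B) ∖ Parcel C| = 37 − 29 = 8.00.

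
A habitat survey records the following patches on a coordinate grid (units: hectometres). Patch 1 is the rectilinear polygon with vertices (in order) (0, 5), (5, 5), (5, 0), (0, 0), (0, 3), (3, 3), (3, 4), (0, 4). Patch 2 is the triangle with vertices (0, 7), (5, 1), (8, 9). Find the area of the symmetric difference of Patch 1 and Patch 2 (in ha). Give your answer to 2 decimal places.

|Patch 1| = 22, |Patch 2| = 29, |Patch 1∩Patch 2| = 6.5167.
|Patch 1 △ Patch 2| = |Patch 1| + |Patch 2| − 2·|Patch 1∩Patch 2| = 22 + 29 − 13.0333 = 37.97.

37.97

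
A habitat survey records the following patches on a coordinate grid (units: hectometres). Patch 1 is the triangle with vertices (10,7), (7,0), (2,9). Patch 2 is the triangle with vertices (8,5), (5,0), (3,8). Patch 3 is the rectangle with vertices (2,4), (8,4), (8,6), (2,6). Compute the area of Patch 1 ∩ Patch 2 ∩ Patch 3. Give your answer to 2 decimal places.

6.42

The intersection is the polygon with vertices (8,5), (7.4,4), (4.778,4), (3.667,6), (6.333,6).
By the shoelace formula its area is 6.42.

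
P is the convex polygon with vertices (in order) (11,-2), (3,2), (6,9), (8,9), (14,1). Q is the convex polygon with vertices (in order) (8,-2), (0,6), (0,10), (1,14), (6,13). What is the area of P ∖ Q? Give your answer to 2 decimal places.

44.01

|P| = 66, |P∩Q| = 21.994.
|P ∖ Q| = |P| − |P∩Q| = 66 − 21.994 = 44.01.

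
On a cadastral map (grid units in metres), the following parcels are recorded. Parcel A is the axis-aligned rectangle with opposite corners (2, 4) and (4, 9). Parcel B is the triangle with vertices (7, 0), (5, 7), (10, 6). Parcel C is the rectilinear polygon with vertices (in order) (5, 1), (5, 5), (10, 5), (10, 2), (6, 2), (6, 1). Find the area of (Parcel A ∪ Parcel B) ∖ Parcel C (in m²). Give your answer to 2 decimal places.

18.25

|Parcel A ∪ Parcel B| = 26.5.
|(Parcel A ∪ Parcel B) ∩ Parcel C| = 8.25.
|(Parcel A ∪ Parcel B) ∖ Parcel C| = 26.5 − 8.25 = 18.25.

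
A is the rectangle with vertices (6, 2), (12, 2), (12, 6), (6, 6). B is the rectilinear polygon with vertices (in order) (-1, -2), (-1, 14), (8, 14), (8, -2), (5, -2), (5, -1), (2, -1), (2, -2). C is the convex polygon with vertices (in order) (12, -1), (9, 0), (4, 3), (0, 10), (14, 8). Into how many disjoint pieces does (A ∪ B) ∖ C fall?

(A ∪ B) ∖ C is a single connected region.

1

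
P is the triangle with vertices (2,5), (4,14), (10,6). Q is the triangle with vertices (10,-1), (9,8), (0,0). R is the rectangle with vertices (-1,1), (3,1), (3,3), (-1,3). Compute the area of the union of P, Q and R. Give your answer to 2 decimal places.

82.86

By inclusion–exclusion:
Individual areas: |P| = 35, |Q| = 44.5, |R| = 8.
|P∩Q| = 3.0741.
|P∩R| = 0.
|Q∩R| = 1.5625.
|P∩Q∩R| = 0.
|P ∪ Q ∪ R| = 87.5 − 4.6366 + 0 = 82.86.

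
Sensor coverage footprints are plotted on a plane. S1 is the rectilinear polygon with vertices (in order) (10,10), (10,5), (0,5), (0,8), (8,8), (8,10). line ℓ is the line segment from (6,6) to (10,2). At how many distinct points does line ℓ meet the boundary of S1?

1

The segment meets the boundary at (7,5).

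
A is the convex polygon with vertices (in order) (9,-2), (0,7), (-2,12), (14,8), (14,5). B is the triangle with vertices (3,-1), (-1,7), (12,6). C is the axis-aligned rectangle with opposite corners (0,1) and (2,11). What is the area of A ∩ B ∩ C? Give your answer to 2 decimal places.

The intersection is the polygon with vertices (2,6.769), (2,5), (0.083,6.917).
By the shoelace formula its area is 1.70.

1.70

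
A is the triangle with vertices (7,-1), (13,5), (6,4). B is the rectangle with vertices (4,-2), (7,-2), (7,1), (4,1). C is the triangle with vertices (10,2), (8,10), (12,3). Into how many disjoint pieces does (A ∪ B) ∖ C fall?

(A ∪ B) ∖ C splits into 2 disjoint pieces (area 21.9448, area 1.1578).

2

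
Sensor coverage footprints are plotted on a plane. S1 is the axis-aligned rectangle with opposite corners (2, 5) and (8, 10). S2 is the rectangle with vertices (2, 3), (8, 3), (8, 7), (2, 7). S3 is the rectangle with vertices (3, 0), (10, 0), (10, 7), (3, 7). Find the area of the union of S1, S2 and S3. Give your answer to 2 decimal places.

71.00

By inclusion–exclusion:
Individual areas: |S1| = 30, |S2| = 24, |S3| = 49.
|S1∩S2|: x∈[2,8], y∈[5,7] → 6·2 = 12.
|S1∩S3|: x∈[3,8], y∈[5,7] → 5·2 = 10.
|S2∩S3|: x∈[3,8], y∈[3,7] → 5·4 = 20.
|S1∩S2∩S3| = 10.
|S1 ∪ S2 ∪ S3| = 103 − 42 + 10 = 71.00.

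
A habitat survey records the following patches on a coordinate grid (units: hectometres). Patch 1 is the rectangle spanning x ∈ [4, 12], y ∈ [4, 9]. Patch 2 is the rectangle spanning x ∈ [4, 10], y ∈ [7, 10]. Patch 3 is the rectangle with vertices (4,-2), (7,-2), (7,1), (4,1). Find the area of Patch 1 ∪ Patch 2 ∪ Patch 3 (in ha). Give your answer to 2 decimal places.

55.00

By inclusion–exclusion:
Individual areas: |Patch 1| = 40, |Patch 2| = 18, |Patch 3| = 9.
|Patch 1∩Patch 2|: x∈[4,10], y∈[7,9] → 6·2 = 12.
|Patch 1∩Patch 3| = 0 (no overlap).
|Patch 2∩Patch 3| = 0 (no overlap).
|Patch 1∩Patch 2∩Patch 3| = 0.
|Patch 1 ∪ Patch 2 ∪ Patch 3| = 67 − 12 + 0 = 55.00.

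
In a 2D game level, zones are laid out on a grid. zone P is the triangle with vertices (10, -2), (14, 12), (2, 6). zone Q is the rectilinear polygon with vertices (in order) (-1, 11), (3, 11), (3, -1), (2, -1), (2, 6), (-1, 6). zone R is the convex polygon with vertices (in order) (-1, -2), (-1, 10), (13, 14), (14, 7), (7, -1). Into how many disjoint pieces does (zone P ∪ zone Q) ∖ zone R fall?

(zone P ∪ zone Q) ∖ zone R splits into 3 disjoint pieces (area 0.4762, area 8.7364, area 1.75).

3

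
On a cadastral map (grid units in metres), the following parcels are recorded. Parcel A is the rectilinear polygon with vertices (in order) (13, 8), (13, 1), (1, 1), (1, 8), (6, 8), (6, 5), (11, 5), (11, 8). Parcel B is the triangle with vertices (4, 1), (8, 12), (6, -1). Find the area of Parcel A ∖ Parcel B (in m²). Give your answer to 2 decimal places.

61.04

|Parcel A| = 69, |Parcel A∩Parcel B| = 7.9615.
|Parcel A ∖ Parcel B| = |Parcel A| − |Parcel A∩Parcel B| = 69 − 7.9615 = 61.04.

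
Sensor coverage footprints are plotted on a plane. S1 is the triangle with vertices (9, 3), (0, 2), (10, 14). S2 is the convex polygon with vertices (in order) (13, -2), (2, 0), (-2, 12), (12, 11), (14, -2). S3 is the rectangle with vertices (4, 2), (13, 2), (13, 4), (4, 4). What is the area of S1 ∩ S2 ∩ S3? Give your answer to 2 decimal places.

The intersection is the polygon with vertices (9,3), (4,2.444), (4,4), (9.091,4).
By the shoelace formula its area is 6.43.

6.43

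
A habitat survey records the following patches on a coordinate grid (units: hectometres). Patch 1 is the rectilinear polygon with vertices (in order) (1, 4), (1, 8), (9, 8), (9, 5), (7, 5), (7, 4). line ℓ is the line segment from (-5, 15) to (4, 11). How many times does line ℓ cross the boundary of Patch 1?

0

The segment lies entirely outside Patch 1 and never meets its boundary.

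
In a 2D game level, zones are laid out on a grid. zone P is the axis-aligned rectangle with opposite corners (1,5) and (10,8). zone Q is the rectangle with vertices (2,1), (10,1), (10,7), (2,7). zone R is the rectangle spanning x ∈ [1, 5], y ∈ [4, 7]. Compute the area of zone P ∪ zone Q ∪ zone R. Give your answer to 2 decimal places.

60.00

By inclusion–exclusion:
Individual areas: |zone P| = 27, |zone Q| = 48, |zone R| = 12.
|zone P∩zone Q|: x∈[2,10], y∈[5,7] → 8·2 = 16.
|zone P∩zone R|: x∈[1,5], y∈[5,7] → 4·2 = 8.
|zone Q∩zone R|: x∈[2,5], y∈[4,7] → 3·3 = 9.
|zone P∩zone Q∩zone R| = 6.
|zone P ∪ zone Q ∪ zone R| = 87 − 33 + 6 = 60.00.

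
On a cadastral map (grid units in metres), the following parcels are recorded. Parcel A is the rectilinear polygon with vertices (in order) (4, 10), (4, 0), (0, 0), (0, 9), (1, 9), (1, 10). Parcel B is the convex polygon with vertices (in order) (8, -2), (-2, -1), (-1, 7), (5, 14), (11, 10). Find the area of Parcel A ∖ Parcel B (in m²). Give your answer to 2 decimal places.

0.49

|Parcel A| = 39, |Parcel A∩Parcel B| = 38.5119.
|Parcel A ∖ Parcel B| = |Parcel A| − |Parcel A∩Parcel B| = 39 − 38.5119 = 0.49.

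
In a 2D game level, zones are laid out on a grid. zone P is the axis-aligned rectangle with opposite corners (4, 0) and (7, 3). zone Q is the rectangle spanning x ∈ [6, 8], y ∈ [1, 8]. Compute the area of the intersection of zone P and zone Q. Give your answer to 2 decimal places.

|zone P∩zone Q|: x∈[6,7], y∈[1,3] → 1·2 = 2.

2.00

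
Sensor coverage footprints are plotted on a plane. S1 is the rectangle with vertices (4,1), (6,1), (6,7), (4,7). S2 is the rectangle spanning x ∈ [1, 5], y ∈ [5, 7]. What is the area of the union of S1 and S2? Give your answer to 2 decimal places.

By inclusion–exclusion:
Individual areas: |S1| = 12, |S2| = 8.
|S1∩S2|: x∈[4,5], y∈[5,7] → 1·2 = 2.
|S1 ∪ S2| = 20 − 2 = 18.00.

18.00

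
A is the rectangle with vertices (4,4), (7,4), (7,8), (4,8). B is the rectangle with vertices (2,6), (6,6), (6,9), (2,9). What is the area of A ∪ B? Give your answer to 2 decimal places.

20.00

By inclusion–exclusion:
Individual areas: |A| = 12, |B| = 12.
|A∩B|: x∈[4,6], y∈[6,8] → 2·2 = 4.
|A ∪ B| = 24 − 4 = 20.00.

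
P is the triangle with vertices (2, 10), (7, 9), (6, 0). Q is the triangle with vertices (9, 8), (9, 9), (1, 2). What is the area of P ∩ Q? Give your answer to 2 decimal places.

The intersection is the polygon with vertices (6.697,6.273), (4.231,4.423), (4.111,4.722), (6.785,7.061).
By the shoelace formula its area is 1.43.

1.43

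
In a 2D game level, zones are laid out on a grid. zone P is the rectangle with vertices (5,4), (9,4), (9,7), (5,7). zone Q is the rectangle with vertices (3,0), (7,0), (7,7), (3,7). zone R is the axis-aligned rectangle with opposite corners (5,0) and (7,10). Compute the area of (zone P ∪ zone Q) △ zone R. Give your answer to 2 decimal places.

26.00

|zone P ∪ zone Q| = 34.
|(zone P ∪ zone Q) ∩ zone R| = 14.
|(zone P ∪ zone Q) △ zone R| = 34 + 20 − 28 = 26.00.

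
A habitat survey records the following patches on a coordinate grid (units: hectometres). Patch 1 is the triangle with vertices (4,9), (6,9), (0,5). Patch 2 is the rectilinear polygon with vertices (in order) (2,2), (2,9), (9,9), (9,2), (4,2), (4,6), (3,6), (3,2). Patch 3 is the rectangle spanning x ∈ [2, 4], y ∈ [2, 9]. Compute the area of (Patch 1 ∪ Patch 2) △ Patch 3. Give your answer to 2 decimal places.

|Patch 1 ∪ Patch 2| = 45.6667.
|(Patch 1 ∪ Patch 2) ∩ Patch 3| = 10.
|(Patch 1 ∪ Patch 2) △ Patch 3| = 45.6667 + 14 − 20 = 39.67.

39.67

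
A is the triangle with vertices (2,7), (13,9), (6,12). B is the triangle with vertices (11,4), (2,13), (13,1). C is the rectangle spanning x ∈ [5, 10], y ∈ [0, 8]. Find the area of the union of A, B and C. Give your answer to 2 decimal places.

64.83

By inclusion–exclusion:
Individual areas: |A| = 23.5, |B| = 4.5, |C| = 40.
|A∩B| = 0.7772.
|A∩C| = 0.5682.
|B∩C| = 1.8674.
|A∩B∩C| = 0.0462.
|A ∪ B ∪ C| = 68 − 3.2128 + 0.0462 = 64.83.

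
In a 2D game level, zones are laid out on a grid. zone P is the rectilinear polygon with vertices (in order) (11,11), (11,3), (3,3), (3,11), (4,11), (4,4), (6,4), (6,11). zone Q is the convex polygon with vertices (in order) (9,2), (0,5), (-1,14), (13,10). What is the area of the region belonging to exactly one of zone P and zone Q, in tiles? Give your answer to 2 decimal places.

61.14

|zone P| = 50, |zone Q| = 103, |zone P∩zone Q| = 45.9286.
|zone P △ zone Q| = |zone P| + |zone Q| − 2·|zone P∩zone Q| = 50 + 103 − 91.8571 = 61.14.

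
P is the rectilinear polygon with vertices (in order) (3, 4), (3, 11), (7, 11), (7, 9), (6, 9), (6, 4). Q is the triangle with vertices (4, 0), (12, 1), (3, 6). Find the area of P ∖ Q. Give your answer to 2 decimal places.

19.83

|P| = 23, |P∩Q| = 3.1667.
|P ∖ Q| = |P| − |P∩Q| = 23 − 3.1667 = 19.83.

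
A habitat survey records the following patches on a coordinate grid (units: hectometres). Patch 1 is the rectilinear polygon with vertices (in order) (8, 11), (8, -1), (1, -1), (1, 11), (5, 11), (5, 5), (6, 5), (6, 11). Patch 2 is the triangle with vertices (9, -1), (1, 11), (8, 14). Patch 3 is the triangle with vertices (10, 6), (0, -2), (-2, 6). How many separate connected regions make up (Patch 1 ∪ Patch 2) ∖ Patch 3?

(Patch 1 ∪ Patch 2) ∖ Patch 3 splits into 2 disjoint pieces (area 22.0585, area 47.6333).

2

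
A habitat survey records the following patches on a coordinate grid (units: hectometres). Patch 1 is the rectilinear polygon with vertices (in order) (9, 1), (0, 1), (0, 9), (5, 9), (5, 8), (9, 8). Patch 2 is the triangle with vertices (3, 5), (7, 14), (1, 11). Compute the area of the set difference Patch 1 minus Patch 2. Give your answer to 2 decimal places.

|Patch 1| = 68, |Patch 1∩Patch 2| = 6.2222.
|Patch 1 ∖ Patch 2| = |Patch 1| − |Patch 1∩Patch 2| = 68 − 6.2222 = 61.78.

61.78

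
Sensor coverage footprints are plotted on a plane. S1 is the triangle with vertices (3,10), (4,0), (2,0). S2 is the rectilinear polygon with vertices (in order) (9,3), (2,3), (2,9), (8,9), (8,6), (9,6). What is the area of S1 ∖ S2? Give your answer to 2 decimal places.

5.20

|S1| = 10, |S1∩S2| = 4.8.
|S1 ∖ S2| = |S1| − |S1∩S2| = 10 − 4.8 = 5.20.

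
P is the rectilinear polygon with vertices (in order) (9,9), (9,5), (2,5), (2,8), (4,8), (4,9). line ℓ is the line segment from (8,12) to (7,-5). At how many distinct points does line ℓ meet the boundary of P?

2

The segment meets the boundary at (7.588,5), (7.824,9).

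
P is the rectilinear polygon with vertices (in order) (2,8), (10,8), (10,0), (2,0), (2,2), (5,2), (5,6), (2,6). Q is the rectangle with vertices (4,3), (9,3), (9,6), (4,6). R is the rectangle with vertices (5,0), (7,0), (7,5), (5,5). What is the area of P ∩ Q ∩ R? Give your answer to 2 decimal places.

4.00

The intersection is the polygon with vertices (5,3), (5,5), (7,5), (7,3).
By the shoelace formula its area is 4.00.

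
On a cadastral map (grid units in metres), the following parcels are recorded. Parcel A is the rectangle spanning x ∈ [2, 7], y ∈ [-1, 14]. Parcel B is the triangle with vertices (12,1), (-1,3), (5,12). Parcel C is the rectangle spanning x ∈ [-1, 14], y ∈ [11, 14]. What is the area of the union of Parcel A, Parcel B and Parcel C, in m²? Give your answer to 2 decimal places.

130.16

By inclusion–exclusion:
Individual areas: |Parcel A| = 75, |Parcel B| = 64.5, |Parcel C| = 45.
|Parcel A∩Parcel B| = 39.3379.
|Parcel A∩Parcel C|: x∈[2,7], y∈[11,14] → 5·3 = 15.
|Parcel B∩Parcel C| = 0.6515.
|Parcel A∩Parcel B∩Parcel C| = 0.6515.
|Parcel A ∪ Parcel B ∪ Parcel C| = 184.5 − 54.9894 + 0.6515 = 130.16.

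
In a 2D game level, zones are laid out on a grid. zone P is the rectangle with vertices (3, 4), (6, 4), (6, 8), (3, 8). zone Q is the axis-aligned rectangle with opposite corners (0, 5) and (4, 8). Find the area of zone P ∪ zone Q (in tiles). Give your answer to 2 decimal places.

By inclusion–exclusion:
Individual areas: |zone P| = 12, |zone Q| = 12.
|zone P∩zone Q|: x∈[3,4], y∈[5,8] → 1·3 = 3.
|zone P ∪ zone Q| = 24 − 3 = 21.00.

21.00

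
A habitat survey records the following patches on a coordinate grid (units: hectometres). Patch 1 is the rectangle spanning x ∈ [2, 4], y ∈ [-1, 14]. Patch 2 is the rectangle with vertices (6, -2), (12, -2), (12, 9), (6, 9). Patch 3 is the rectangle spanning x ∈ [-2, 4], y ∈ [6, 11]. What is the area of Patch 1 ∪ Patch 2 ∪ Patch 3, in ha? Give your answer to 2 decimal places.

By inclusion–exclusion:
Individual areas: |Patch 1| = 30, |Patch 2| = 66, |Patch 3| = 30.
|Patch 1∩Patch 2| = 0 (no overlap).
|Patch 1∩Patch 3|: x∈[2,4], y∈[6,11] → 2·5 = 10.
|Patch 2∩Patch 3| = 0 (no overlap).
|Patch 1∩Patch 2∩Patch 3| = 0.
|Patch 1 ∪ Patch 2 ∪ Patch 3| = 126 − 10 + 0 = 116.00.

116.00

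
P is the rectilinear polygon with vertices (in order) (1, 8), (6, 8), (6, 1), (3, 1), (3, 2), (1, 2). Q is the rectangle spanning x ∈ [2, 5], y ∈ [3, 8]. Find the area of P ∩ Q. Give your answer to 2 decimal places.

15.00

The intersection is the polygon with vertices (5,8), (5,3), (2,3), (2,8).
By the shoelace formula its area is 15.00.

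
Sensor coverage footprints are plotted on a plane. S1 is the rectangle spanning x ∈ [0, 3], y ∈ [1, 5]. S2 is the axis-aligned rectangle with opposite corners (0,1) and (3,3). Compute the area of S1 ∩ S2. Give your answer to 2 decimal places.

6.00

|S1∩S2|: x∈[0,3], y∈[1,3] → 3·2 = 6.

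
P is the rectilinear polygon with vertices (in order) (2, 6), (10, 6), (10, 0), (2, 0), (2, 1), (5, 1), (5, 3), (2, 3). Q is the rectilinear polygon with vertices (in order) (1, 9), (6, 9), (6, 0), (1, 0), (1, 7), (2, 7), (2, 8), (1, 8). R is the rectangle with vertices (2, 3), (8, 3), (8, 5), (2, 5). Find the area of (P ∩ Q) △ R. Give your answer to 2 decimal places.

|P ∩ Q| = 18.
|(P ∩ Q) ∩ R| = 8.
|(P ∩ Q) △ R| = 18 + 12 − 16 = 14.00.

14.00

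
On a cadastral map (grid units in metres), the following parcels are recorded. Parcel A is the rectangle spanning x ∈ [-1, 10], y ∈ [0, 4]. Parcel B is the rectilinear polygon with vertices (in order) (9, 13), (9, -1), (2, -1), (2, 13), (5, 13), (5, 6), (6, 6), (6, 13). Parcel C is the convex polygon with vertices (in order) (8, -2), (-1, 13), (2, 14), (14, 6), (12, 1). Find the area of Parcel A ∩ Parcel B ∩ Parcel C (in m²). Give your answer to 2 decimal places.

The intersection is the polygon with vertices (9,0), (6.8,0), (4.4,4), (9,4).
By the shoelace formula its area is 13.60.

13.60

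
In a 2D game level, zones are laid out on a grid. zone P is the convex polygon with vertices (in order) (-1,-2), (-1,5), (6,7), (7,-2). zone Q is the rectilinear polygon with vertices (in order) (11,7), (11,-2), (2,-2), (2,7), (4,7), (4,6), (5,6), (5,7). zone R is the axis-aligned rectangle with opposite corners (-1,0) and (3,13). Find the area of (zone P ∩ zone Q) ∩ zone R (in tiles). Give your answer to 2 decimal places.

The region (zone P ∩ zone Q) ∩ zone R is the polygon with vertices (2,5.857), (3,6.143), (3,0), (2,0).
By the shoelace formula its area is 6.00.

6.00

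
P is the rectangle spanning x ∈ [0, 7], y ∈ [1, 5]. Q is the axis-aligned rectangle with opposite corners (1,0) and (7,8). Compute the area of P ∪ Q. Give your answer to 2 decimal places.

52.00

By inclusion–exclusion:
Individual areas: |P| = 28, |Q| = 48.
|P∩Q|: x∈[1,7], y∈[1,5] → 6·4 = 24.
|P ∪ Q| = 76 − 24 = 52.00.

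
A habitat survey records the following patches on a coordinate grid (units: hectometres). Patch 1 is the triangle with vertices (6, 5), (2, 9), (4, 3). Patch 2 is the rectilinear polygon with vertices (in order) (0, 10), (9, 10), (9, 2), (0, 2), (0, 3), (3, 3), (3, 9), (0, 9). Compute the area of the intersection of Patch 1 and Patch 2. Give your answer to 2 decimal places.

7.00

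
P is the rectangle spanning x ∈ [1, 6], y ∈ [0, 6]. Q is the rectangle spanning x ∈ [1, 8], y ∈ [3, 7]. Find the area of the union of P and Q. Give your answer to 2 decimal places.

43.00

By inclusion–exclusion:
Individual areas: |P| = 30, |Q| = 28.
|P∩Q|: x∈[1,6], y∈[3,6] → 5·3 = 15.
|P ∪ Q| = 58 − 15 = 43.00.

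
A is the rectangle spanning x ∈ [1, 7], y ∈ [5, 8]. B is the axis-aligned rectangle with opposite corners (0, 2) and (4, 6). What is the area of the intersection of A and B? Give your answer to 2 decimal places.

|A∩B|: x∈[1,4], y∈[5,6] → 3·1 = 3.

3.00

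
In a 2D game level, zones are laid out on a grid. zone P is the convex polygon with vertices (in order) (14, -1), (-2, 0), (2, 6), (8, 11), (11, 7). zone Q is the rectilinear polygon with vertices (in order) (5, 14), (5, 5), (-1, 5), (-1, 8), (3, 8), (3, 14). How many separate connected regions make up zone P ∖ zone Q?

1

zone P ∖ zone Q is a single connected region.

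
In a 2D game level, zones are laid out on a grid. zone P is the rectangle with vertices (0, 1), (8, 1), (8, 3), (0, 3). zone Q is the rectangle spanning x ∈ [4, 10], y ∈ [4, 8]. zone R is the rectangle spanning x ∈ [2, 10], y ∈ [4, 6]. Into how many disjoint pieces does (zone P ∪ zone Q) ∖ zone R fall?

(zone P ∪ zone Q) ∖ zone R splits into 2 disjoint pieces (area 16, area 12).

2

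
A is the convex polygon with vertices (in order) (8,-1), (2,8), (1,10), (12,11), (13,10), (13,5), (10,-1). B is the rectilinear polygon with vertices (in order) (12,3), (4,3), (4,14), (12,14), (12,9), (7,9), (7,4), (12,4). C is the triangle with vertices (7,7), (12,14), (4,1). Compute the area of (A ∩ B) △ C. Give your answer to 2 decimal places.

34.97

|A ∩ B| = 34.7576.
|(A ∩ B) ∩ C| = 2.1453.
|(A ∩ B) △ C| = 34.7576 + 4.5 − 4.2906 = 34.97.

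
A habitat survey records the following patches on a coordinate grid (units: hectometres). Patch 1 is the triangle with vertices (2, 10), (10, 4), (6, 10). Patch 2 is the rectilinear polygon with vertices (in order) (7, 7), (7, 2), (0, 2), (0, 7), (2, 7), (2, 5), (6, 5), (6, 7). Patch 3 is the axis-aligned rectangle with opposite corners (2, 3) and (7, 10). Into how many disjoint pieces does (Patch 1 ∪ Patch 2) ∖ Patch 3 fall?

2

(Patch 1 ∪ Patch 2) ∖ Patch 3 splits into 2 disjoint pieces (area 3.375, area 15).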